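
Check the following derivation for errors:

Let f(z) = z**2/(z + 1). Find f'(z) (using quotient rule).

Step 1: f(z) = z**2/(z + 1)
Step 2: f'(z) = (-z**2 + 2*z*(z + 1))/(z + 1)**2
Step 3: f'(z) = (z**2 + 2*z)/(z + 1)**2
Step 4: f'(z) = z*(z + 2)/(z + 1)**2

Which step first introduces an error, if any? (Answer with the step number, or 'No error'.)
No error

All steps in this derivation are correct.
The final answer f'(z) = z*(z + 2)/(z + 1)**2 is valid.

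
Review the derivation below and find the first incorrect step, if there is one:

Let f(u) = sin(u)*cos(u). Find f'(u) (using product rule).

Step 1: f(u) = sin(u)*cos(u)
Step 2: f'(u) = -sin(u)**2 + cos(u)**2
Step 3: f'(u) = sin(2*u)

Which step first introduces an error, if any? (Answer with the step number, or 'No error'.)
Step 3

Step 3 is incorrect due to a wrong trig function.
The step shows: sin(2*u)
The correct value should be: cos(2*u)

Explanation: cos(2*u) was incorrectly written as sin(2*u): the term cos(2*u) was incorrectly written as sin(2*u)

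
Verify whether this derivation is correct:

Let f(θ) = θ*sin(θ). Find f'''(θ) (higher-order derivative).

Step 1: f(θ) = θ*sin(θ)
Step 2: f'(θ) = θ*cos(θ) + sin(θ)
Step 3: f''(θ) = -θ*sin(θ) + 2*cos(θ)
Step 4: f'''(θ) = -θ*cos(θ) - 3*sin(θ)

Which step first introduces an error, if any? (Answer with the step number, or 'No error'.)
No error

All steps in this derivation are correct.
The final answer f'''(θ) = -θ*cos(θ) - 3*sin(θ) is valid.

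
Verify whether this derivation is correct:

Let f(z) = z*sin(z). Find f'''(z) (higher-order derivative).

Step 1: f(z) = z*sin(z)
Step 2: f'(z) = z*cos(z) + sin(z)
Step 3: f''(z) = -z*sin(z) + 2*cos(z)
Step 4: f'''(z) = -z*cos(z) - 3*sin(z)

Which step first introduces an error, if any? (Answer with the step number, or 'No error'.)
No error

All steps in this derivation are correct.
The final answer f'''(z) = -z*cos(z) - 3*sin(z) is valid.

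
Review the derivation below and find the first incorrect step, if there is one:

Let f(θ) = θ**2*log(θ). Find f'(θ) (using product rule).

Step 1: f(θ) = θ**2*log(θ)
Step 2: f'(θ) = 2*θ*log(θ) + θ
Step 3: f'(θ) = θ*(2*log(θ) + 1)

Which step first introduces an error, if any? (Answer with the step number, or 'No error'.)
No error

All steps in this derivation are correct.
The final answer f'(θ) = θ*(2*log(θ) + 1) is valid.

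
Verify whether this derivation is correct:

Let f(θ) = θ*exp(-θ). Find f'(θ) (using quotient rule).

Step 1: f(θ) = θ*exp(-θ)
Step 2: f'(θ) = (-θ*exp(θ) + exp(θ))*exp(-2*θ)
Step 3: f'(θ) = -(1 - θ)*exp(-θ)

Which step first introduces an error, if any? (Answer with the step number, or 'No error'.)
Step 3

Step 3 is incorrect due to a sign flip.
The step shows: -(1 - θ)*exp(-θ)
The correct value should be: (1 - θ)*exp(-θ)

Explanation: The sign of the whole expression was flipped: the term (1 - θ)*exp(-θ) was incorrectly written as -(1 - θ)*exp(-θ)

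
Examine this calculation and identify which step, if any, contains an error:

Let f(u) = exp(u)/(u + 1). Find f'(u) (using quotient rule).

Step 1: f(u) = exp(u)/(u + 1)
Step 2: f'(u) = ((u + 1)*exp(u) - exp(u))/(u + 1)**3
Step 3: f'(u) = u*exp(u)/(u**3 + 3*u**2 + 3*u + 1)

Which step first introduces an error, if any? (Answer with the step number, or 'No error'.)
Step 2

Step 2 is incorrect due to a wrong exponent.
The step shows: ((u + 1)*exp(u) - exp(u))/(u + 1)**3
The correct value should be: ((u + 1)*exp(u) - exp(u))/(u + 1)**2

Explanation: The exponent -2 on u + 1 was incorrectly written as -3: the term ((u + 1)*exp(u) - exp(u))/(u + 1)**2 was incorrectly written as ((u + 1)*exp(u) - exp(u))/(u + 1)**3
The later steps are derived from this incorrect expression, so the error originates in Step 2.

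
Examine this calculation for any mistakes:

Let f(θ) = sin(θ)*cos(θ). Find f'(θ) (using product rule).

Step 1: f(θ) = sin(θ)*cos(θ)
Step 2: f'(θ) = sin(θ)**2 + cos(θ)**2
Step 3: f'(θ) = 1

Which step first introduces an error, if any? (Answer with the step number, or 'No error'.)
Step 2

Step 2 is incorrect due to a sign flip.
The step shows: sin(θ)**2 + cos(θ)**2
The correct value should be: -sin(θ)**2 + cos(θ)**2

Explanation: The sign of one term was flipped: the term -sin(θ)**2 was incorrectly written as sin(θ)**2
The later steps are derived from this incorrect expression, so the error originates in Step 2.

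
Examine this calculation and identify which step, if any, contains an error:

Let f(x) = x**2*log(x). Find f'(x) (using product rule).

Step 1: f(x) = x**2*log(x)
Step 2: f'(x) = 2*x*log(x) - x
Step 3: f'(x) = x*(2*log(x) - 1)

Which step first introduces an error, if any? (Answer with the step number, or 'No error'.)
Step 2

Step 2 is incorrect due to a sign flip.
The step shows: 2*x*log(x) - x
The correct value should be: 2*x*log(x) + x

Explanation: The sign of one term was flipped: the term x was incorrectly written as -x
The later steps are derived from this incorrect expression, so the error originates in Step 2.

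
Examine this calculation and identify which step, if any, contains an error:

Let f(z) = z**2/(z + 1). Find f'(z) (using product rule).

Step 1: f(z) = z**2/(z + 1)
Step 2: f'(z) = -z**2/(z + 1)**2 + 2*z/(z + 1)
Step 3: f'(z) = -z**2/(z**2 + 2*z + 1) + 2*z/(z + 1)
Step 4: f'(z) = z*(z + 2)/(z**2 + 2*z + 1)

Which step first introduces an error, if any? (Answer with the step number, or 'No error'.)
No error

All steps in this derivation are correct.
The final answer f'(z) = z*(z + 2)/(z**2 + 2*z + 1) is valid.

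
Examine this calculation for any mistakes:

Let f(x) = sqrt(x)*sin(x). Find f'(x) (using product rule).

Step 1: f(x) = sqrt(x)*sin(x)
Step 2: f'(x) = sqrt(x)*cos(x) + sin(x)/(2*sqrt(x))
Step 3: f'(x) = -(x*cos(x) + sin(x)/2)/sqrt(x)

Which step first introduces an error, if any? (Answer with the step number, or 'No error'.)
Step 3

Step 3 is incorrect due to a sign flip.
The step shows: -(x*cos(x) + sin(x)/2)/sqrt(x)
The correct value should be: (x*cos(x) + sin(x)/2)/sqrt(x)

Explanation: The sign of the whole expression was flipped: the term (x*cos(x) + sin(x)/2)/sqrt(x) was incorrectly written as -(x*cos(x) + sin(x)/2)/sqrt(x)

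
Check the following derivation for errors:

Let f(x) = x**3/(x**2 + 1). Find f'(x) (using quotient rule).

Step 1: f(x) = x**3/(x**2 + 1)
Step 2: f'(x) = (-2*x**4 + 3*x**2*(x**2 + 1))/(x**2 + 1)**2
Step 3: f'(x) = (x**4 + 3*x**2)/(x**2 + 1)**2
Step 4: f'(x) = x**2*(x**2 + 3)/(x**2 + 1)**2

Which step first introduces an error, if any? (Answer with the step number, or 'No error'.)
No error

All steps in this derivation are correct.
The final answer f'(x) = x**2*(x**2 + 3)/(x**2 + 1)**2 is valid.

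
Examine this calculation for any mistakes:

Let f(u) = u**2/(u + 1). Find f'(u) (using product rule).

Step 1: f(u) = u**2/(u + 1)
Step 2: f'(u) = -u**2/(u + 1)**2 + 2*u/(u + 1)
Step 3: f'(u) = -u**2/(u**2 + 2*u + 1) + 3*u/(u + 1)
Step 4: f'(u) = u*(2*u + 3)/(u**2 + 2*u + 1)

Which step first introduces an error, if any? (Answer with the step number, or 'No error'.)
Step 3

Step 3 is incorrect due to a wrong coefficient.
The step shows: -u**2/(u**2 + 2*u + 1) + 3*u/(u + 1)
The correct value should be: -u**2/(u**2 + 2*u + 1) + 2*u/(u + 1)

Explanation: The coefficient 2 was incorrectly written as 3: the term 2*u/(u + 1) was incorrectly written as 3*u/(u + 1)
The later steps are derived from this incorrect expression, so the error originates in Step 3.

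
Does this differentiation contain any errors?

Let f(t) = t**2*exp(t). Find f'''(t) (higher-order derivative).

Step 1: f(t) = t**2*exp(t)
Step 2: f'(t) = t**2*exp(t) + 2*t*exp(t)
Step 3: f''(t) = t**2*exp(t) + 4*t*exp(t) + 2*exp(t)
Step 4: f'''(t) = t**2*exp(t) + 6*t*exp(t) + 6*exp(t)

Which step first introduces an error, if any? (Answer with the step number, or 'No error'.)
No error

All steps in this derivation are correct.
The final answer f'''(t) = t**2*exp(t) + 6*t*exp(t) + 6*exp(t) is valid.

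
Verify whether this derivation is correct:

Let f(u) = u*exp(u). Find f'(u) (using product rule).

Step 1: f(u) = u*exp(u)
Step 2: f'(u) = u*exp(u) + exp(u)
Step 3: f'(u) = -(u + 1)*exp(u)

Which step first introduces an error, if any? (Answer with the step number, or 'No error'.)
Step 3

Step 3 is incorrect due to a sign flip.
The step shows: -(u + 1)*exp(u)
The correct value should be: (u + 1)*exp(u)

Explanation: The sign of the whole expression was flipped: the term (u + 1)*exp(u) was incorrectly written as -(u + 1)*exp(u)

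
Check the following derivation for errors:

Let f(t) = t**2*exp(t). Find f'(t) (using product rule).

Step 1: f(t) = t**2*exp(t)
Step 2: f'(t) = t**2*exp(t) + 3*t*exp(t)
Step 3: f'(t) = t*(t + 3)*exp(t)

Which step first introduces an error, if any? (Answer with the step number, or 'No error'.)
Step 2

Step 2 is incorrect due to a wrong coefficient.
The step shows: t**2*exp(t) + 3*t*exp(t)
The correct value should be: t**2*exp(t) + 2*t*exp(t)

Explanation: The coefficient 2 was incorrectly written as 3: the term 2*t*exp(t) was incorrectly written as 3*t*exp(t)
The later steps are derived from this incorrect expression, so the error originates in Step 2.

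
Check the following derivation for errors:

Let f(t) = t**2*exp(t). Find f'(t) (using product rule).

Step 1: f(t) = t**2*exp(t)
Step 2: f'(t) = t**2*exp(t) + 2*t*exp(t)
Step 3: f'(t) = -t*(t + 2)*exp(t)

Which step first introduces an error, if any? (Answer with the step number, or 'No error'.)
Step 3

Step 3 is incorrect due to a sign flip.
The step shows: -t*(t + 2)*exp(t)
The correct value should be: t*(t + 2)*exp(t)

Explanation: The sign of the whole expression was flipped: the term t*(t + 2)*exp(t) was incorrectly written as -t*(t + 2)*exp(t)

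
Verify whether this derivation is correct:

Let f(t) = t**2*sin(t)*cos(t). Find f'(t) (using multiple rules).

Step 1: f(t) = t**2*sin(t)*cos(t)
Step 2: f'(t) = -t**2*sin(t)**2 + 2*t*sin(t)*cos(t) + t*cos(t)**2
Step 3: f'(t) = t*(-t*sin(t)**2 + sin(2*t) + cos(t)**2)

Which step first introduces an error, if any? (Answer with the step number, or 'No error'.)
Step 2

Step 2 is incorrect due to a wrong exponent.
The step shows: -t**2*sin(t)**2 + 2*t*sin(t)*cos(t) + t*cos(t)**2
The correct value should be: -t**2*sin(t)**2 + t**2*cos(t)**2 + 2*t*sin(t)*cos(t)

Explanation: The exponent 2 on t was incorrectly written as 1: the term t**2*cos(t)**2 was incorrectly written as t*cos(t)**2
The later steps are derived from this incorrect expression, so the error originates in Step 2.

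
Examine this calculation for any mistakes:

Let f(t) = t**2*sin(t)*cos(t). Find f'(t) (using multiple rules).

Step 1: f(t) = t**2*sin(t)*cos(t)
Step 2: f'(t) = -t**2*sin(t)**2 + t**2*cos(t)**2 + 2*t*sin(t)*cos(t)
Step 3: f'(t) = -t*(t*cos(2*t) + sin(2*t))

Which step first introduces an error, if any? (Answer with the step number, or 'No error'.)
Step 3

Step 3 is incorrect due to a sign flip.
The step shows: -t*(t*cos(2*t) + sin(2*t))
The correct value should be: t*(t*cos(2*t) + sin(2*t))

Explanation: The sign of the whole expression was flipped: the term t*(t*cos(2*t) + sin(2*t)) was incorrectly written as -t*(t*cos(2*t) + sin(2*t))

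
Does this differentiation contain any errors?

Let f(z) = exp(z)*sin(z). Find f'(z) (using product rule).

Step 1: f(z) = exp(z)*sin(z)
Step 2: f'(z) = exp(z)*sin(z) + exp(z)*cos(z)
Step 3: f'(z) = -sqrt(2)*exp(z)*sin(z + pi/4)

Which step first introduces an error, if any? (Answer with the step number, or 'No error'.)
Step 3

Step 3 is incorrect due to a sign flip.
The step shows: -sqrt(2)*exp(z)*sin(z + pi/4)
The correct value should be: sqrt(2)*exp(z)*sin(z + pi/4)

Explanation: The sign of the whole expression was flipped: the term sqrt(2)*exp(z)*sin(z + pi/4) was incorrectly written as -sqrt(2)*exp(z)*sin(z + pi/4)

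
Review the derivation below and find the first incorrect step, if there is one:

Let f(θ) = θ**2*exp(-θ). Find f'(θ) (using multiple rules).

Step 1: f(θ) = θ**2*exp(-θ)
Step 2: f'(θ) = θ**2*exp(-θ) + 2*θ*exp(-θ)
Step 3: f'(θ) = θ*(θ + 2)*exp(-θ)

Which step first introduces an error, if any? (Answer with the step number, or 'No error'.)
Step 2

Step 2 is incorrect due to a sign flip.
The step shows: θ**2*exp(-θ) + 2*θ*exp(-θ)
The correct value should be: -θ**2*exp(-θ) + 2*θ*exp(-θ)

Explanation: The sign of one term was flipped: the term -θ**2*exp(-θ) was incorrectly written as θ**2*exp(-θ)
The later steps are derived from this incorrect expression, so the error originates in Step 2.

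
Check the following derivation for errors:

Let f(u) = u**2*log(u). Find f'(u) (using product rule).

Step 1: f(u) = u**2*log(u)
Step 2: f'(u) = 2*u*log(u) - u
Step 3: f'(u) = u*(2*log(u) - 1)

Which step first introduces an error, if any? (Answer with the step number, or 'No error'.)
Step 2

Step 2 is incorrect due to a sign flip.
The step shows: 2*u*log(u) - u
The correct value should be: 2*u*log(u) + u

Explanation: The sign of one term was flipped: the term u was incorrectly written as -u
The later steps are derived from this incorrect expression, so the error originates in Step 2.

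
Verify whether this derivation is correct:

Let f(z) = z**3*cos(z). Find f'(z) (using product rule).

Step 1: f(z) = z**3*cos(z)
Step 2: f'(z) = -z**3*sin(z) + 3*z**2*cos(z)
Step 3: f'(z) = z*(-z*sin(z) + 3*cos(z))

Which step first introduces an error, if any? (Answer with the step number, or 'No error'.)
Step 3

Step 3 is incorrect due to a wrong exponent.
The step shows: z*(-z*sin(z) + 3*cos(z))
The correct value should be: z**2*(-z*sin(z) + 3*cos(z))

Explanation: The exponent 2 on z was incorrectly written as 1: the term z**2*(-z*sin(z) + 3*cos(z)) was incorrectly written as z*(-z*sin(z) + 3*cos(z))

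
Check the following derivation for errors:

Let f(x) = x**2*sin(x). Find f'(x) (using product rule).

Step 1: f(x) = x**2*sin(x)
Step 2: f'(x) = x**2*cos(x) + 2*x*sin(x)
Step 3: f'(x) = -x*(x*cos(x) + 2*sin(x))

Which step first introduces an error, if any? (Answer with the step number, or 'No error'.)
Step 3

Step 3 is incorrect due to a sign flip.
The step shows: -x*(x*cos(x) + 2*sin(x))
The correct value should be: x*(x*cos(x) + 2*sin(x))

Explanation: The sign of the whole expression was flipped: the term x*(x*cos(x) + 2*sin(x)) was incorrectly written as -x*(x*cos(x) + 2*sin(x))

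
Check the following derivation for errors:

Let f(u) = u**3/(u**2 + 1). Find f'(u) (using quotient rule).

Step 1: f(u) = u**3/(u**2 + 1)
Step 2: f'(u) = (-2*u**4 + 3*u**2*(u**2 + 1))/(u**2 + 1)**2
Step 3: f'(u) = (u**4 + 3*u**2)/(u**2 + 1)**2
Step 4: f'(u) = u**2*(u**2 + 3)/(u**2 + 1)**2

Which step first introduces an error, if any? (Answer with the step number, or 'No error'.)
No error

All steps in this derivation are correct.
The final answer f'(u) = u**2*(u**2 + 3)/(u**2 + 1)**2 is valid.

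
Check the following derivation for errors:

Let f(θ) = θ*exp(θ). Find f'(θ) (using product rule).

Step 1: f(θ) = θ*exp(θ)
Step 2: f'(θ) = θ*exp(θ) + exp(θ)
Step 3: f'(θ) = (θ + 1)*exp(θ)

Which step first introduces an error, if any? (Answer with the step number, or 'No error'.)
No error

All steps in this derivation are correct.
The final answer f'(θ) = (θ + 1)*exp(θ) is valid.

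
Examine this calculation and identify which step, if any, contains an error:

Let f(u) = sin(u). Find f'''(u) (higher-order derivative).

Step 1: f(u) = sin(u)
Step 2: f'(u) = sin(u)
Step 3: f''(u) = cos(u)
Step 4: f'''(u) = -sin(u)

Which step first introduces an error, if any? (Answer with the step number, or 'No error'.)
Step 2

Step 2 is incorrect due to a wrong trig function.
The step shows: sin(u)
The correct value should be: cos(u)

Explanation: cos(u) was incorrectly written as sin(u): the term cos(u) was incorrectly written as sin(u)
The later steps are derived from this incorrect expression, so the error originates in Step 2.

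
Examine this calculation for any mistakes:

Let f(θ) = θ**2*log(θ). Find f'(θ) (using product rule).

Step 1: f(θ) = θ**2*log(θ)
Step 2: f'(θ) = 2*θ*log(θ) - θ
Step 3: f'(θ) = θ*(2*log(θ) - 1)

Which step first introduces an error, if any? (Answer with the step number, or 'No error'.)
Step 2

Step 2 is incorrect due to a sign flip.
The step shows: 2*θ*log(θ) - θ
The correct value should be: 2*θ*log(θ) + θ

Explanation: The sign of one term was flipped: the term θ was incorrectly written as -θ
The later steps are derived from this incorrect expression, so the error originates in Step 2.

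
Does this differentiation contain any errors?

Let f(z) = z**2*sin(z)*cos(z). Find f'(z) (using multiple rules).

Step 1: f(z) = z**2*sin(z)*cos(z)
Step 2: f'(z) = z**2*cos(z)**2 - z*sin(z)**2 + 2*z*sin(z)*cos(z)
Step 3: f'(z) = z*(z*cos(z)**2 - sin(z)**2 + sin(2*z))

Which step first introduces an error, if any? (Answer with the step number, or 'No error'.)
Step 2

Step 2 is incorrect due to a wrong exponent.
The step shows: z**2*cos(z)**2 - z*sin(z)**2 + 2*z*sin(z)*cos(z)
The correct value should be: -z**2*sin(z)**2 + z**2*cos(z)**2 + 2*z*sin(z)*cos(z)

Explanation: The exponent 2 on z was incorrectly written as 1: the term -z**2*sin(z)**2 was incorrectly written as -z*sin(z)**2
The later steps are derived from this incorrect expression, so the error originates in Step 2.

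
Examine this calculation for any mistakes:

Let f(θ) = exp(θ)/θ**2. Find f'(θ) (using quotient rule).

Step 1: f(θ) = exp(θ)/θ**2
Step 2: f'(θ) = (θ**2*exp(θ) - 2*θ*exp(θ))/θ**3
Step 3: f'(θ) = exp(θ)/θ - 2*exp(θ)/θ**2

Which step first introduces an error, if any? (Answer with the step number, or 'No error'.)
Step 2

Step 2 is incorrect due to a wrong exponent.
The step shows: (θ**2*exp(θ) - 2*θ*exp(θ))/θ**3
The correct value should be: (θ**2*exp(θ) - 2*θ*exp(θ))/θ**4

Explanation: The exponent -4 on θ was incorrectly written as -3: the term (θ**2*exp(θ) - 2*θ*exp(θ))/θ**4 was incorrectly written as (θ**2*exp(θ) - 2*θ*exp(θ))/θ**3
The later steps are derived from this incorrect expression, so the error originates in Step 2.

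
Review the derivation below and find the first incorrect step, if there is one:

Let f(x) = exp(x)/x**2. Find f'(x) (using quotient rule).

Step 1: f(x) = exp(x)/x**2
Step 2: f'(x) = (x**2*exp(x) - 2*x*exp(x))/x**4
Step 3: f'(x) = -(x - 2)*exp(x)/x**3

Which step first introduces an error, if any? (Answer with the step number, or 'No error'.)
Step 3

Step 3 is incorrect due to a sign flip.
The step shows: -(x - 2)*exp(x)/x**3
The correct value should be: (x - 2)*exp(x)/x**3

Explanation: The sign of the whole expression was flipped: the term (x - 2)*exp(x)/x**3 was incorrectly written as -(x - 2)*exp(x)/x**3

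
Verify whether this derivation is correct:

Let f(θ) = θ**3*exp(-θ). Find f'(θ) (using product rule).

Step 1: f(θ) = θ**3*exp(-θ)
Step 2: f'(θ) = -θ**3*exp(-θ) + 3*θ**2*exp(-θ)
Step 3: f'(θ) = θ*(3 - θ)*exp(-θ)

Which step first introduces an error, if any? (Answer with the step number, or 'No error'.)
Step 3

Step 3 is incorrect due to a wrong exponent.
The step shows: θ*(3 - θ)*exp(-θ)
The correct value should be: θ**2*(3 - θ)*exp(-θ)

Explanation: The exponent 2 on θ was incorrectly written as 1: the term θ**2*(3 - θ)*exp(-θ) was incorrectly written as θ*(3 - θ)*exp(-θ)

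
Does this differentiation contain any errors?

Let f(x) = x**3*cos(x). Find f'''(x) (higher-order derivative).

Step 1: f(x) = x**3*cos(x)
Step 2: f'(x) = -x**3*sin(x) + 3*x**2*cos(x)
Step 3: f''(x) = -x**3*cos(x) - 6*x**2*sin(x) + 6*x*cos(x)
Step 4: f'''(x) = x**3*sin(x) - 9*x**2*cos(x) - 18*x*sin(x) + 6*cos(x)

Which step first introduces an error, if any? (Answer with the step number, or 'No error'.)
No error

All steps in this derivation are correct.
The final answer f'''(x) = x**3*sin(x) - 9*x**2*cos(x) - 18*x*sin(x) + 6*cos(x) is valid.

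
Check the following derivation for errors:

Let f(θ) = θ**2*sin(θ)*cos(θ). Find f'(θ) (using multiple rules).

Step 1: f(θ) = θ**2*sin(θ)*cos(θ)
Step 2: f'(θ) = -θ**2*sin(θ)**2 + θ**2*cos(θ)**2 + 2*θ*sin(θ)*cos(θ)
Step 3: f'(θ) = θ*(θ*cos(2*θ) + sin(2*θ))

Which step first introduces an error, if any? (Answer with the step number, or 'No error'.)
No error

All steps in this derivation are correct.
The final answer f'(θ) = θ*(θ*cos(2*θ) + sin(2*θ)) is valid.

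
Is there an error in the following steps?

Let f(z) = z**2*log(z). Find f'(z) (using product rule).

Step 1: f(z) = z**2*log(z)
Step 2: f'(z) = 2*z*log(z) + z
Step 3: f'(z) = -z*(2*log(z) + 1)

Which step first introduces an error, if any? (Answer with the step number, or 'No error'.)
Step 3

Step 3 is incorrect due to a sign flip.
The step shows: -z*(2*log(z) + 1)
The correct value should be: z*(2*log(z) + 1)

Explanation: The sign of the whole expression was flipped: the term z*(2*log(z) + 1) was incorrectly written as -z*(2*log(z) + 1)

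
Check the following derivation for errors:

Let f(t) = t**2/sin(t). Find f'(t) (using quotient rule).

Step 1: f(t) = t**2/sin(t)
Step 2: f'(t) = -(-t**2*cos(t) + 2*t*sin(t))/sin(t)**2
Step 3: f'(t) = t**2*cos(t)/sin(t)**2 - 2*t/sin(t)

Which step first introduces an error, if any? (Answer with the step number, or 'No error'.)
Step 2

Step 2 is incorrect due to a sign flip.
The step shows: -(-t**2*cos(t) + 2*t*sin(t))/sin(t)**2
The correct value should be: (-t**2*cos(t) + 2*t*sin(t))/sin(t)**2

Explanation: The sign of the whole expression was flipped: the term (-t**2*cos(t) + 2*t*sin(t))/sin(t)**2 was incorrectly written as -(-t**2*cos(t) + 2*t*sin(t))/sin(t)**2
The later steps are derived from this incorrect expression, so the error originates in Step 2.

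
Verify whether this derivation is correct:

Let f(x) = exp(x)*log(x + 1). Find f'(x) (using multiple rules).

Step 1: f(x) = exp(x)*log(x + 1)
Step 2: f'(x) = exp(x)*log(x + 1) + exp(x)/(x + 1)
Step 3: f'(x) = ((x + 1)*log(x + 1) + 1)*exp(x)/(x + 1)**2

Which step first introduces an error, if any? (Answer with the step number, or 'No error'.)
Step 3

Step 3 is incorrect due to a wrong exponent.
The step shows: ((x + 1)*log(x + 1) + 1)*exp(x)/(x + 1)**2
The correct value should be: ((x + 1)*log(x + 1) + 1)*exp(x)/(x + 1)

Explanation: The exponent -1 on x + 1 was incorrectly written as -2: the term ((x + 1)*log(x + 1) + 1)*exp(x)/(x + 1) was incorrectly written as ((x + 1)*log(x + 1) + 1)*exp(x)/(x + 1)**2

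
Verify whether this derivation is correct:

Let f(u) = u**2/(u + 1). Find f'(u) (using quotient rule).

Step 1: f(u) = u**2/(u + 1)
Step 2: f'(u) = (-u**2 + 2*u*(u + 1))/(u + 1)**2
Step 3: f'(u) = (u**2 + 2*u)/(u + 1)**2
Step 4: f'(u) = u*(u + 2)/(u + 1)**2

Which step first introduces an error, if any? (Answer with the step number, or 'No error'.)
No error

All steps in this derivation are correct.
The final answer f'(u) = u*(u + 2)/(u + 1)**2 is valid.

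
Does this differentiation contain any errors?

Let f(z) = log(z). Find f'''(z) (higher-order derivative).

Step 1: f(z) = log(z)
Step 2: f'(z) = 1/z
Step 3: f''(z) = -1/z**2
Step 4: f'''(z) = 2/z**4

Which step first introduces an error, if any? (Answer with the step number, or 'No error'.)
Step 4

Step 4 is incorrect due to a wrong exponent.
The step shows: 2/z**4
The correct value should be: 2/z**3

Explanation: The exponent -3 on z was incorrectly written as -4: the term 2/z**3 was incorrectly written as 2/z**4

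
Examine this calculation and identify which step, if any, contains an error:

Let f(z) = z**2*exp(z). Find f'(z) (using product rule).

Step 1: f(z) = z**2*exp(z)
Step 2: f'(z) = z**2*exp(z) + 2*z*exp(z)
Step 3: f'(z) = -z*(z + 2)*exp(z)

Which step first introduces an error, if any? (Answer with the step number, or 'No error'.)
Step 3

Step 3 is incorrect due to a sign flip.
The step shows: -z*(z + 2)*exp(z)
The correct value should be: z*(z + 2)*exp(z)

Explanation: The sign of the whole expression was flipped: the term z*(z + 2)*exp(z) was incorrectly written as -z*(z + 2)*exp(z)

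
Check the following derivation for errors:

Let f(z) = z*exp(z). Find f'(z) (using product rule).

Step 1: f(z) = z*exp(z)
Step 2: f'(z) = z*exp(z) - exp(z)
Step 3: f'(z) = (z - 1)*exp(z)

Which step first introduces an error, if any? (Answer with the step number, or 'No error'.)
Step 2

Step 2 is incorrect due to a sign flip.
The step shows: z*exp(z) - exp(z)
The correct value should be: z*exp(z) + exp(z)

Explanation: The sign of one term was flipped: the term exp(z) was incorrectly written as -exp(z)
The later steps are derived from this incorrect expression, so the error originates in Step 2.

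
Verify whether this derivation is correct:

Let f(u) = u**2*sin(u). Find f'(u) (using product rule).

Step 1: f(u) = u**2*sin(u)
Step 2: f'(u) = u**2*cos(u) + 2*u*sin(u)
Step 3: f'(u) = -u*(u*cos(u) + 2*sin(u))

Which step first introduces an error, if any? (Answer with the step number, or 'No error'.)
Step 3

Step 3 is incorrect due to a sign flip.
The step shows: -u*(u*cos(u) + 2*sin(u))
The correct value should be: u*(u*cos(u) + 2*sin(u))

Explanation: The sign of the whole expression was flipped: the term u*(u*cos(u) + 2*sin(u)) was incorrectly written as -u*(u*cos(u) + 2*sin(u))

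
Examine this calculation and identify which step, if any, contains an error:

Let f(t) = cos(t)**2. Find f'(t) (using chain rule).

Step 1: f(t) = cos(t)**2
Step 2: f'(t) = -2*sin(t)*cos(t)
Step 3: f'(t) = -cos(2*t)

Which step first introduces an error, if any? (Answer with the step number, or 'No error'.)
Step 3

Step 3 is incorrect due to a wrong trig function.
The step shows: -cos(2*t)
The correct value should be: -sin(2*t)

Explanation: sin(2*t) was incorrectly written as cos(2*t): the term -sin(2*t) was incorrectly written as -cos(2*t)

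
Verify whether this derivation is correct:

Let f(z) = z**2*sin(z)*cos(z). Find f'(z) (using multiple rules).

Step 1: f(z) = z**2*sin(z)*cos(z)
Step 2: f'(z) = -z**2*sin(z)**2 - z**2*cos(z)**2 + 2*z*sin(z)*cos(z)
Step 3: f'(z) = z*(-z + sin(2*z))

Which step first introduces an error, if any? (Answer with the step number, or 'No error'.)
Step 2

Step 2 is incorrect due to a sign flip.
The step shows: -z**2*sin(z)**2 - z**2*cos(z)**2 + 2*z*sin(z)*cos(z)
The correct value should be: -z**2*sin(z)**2 + z**2*cos(z)**2 + 2*z*sin(z)*cos(z)

Explanation: The sign of one term was flipped: the term z**2*cos(z)**2 was incorrectly written as -z**2*cos(z)**2
The later steps are derived from this incorrect expression, so the error originates in Step 2.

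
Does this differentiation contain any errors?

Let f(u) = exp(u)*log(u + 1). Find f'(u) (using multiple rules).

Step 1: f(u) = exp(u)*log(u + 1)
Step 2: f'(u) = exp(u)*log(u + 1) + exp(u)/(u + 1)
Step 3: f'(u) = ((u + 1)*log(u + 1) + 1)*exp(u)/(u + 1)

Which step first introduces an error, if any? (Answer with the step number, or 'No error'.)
No error

All steps in this derivation are correct.
The final answer f'(u) = ((u + 1)*log(u + 1) + 1)*exp(u)/(u + 1) is valid.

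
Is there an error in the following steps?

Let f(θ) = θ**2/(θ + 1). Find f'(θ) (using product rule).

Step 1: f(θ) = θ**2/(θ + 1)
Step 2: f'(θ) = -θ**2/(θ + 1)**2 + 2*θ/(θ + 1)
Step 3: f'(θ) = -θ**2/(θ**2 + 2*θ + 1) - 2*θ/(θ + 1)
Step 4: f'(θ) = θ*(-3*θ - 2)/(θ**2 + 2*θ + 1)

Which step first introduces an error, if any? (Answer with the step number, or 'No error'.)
Step 3

Step 3 is incorrect due to a sign flip.
The step shows: -θ**2/(θ**2 + 2*θ + 1) - 2*θ/(θ + 1)
The correct value should be: -θ**2/(θ**2 + 2*θ + 1) + 2*θ/(θ + 1)

Explanation: The sign of one term was flipped: the term 2*θ/(θ + 1) was incorrectly written as -2*θ/(θ + 1)
The later steps are derived from this incorrect expression, so the error originates in Step 3.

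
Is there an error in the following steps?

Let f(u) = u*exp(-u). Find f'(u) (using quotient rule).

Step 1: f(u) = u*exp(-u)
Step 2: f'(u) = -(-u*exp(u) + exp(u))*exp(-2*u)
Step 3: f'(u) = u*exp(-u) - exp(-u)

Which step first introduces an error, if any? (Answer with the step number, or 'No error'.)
Step 2

Step 2 is incorrect due to a sign flip.
The step shows: -(-u*exp(u) + exp(u))*exp(-2*u)
The correct value should be: (-u*exp(u) + exp(u))*exp(-2*u)

Explanation: The sign of the whole expression was flipped: the term (-u*exp(u) + exp(u))*exp(-2*u) was incorrectly written as -(-u*exp(u) + exp(u))*exp(-2*u)
The later steps are derived from this incorrect expression, so the error originates in Step 2.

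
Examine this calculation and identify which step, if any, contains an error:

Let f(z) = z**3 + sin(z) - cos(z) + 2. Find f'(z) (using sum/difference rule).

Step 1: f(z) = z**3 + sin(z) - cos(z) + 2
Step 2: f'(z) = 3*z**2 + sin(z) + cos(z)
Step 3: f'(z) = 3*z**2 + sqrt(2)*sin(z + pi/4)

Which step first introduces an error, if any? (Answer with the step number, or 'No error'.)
No error

All steps in this derivation are correct.
The final answer f'(z) = 3*z**2 + sqrt(2)*sin(z + pi/4) is valid.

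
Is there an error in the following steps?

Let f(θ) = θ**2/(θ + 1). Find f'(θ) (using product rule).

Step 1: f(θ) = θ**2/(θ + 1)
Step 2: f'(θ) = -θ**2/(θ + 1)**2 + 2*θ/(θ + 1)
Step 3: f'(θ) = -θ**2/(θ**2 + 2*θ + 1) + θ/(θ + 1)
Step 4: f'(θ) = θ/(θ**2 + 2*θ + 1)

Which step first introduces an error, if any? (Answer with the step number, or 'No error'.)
Step 3

Step 3 is incorrect due to a wrong coefficient.
The step shows: -θ**2/(θ**2 + 2*θ + 1) + θ/(θ + 1)
The correct value should be: -θ**2/(θ**2 + 2*θ + 1) + 2*θ/(θ + 1)

Explanation: The coefficient 2 was incorrectly written as 1: the term 2*θ/(θ + 1) was incorrectly written as θ/(θ + 1)
The later steps are derived from this incorrect expression, so the error originates in Step 3.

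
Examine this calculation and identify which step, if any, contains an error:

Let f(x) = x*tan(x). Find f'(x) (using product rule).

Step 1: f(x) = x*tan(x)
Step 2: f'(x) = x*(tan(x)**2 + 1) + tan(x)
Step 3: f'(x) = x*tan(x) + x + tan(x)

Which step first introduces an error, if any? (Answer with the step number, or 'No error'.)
Step 3

Step 3 is incorrect due to a wrong exponent.
The step shows: x*tan(x) + x + tan(x)
The correct value should be: x*tan(x)**2 + x + tan(x)

Explanation: The exponent 2 on tan(x) was incorrectly written as 1: the term x*tan(x)**2 was incorrectly written as x*tan(x)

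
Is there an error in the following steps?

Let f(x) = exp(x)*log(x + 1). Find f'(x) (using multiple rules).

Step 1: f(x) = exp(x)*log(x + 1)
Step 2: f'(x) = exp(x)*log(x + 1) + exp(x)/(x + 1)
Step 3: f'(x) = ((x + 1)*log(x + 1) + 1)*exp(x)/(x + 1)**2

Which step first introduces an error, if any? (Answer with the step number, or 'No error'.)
Step 3

Step 3 is incorrect due to a wrong exponent.
The step shows: ((x + 1)*log(x + 1) + 1)*exp(x)/(x + 1)**2
The correct value should be: ((x + 1)*log(x + 1) + 1)*exp(x)/(x + 1)

Explanation: The exponent -1 on x + 1 was incorrectly written as -2: the term ((x + 1)*log(x + 1) + 1)*exp(x)/(x + 1) was incorrectly written as ((x + 1)*log(x + 1) + 1)*exp(x)/(x + 1)**2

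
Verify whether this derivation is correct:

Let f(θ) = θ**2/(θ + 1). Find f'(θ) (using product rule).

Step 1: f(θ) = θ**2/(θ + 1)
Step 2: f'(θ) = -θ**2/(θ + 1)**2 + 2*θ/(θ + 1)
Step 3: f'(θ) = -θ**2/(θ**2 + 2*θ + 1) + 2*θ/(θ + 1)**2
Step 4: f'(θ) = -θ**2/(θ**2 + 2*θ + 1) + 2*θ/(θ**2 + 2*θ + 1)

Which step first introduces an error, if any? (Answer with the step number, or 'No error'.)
Step 3

Step 3 is incorrect due to a wrong exponent.
The step shows: -θ**2/(θ**2 + 2*θ + 1) + 2*θ/(θ + 1)**2
The correct value should be: -θ**2/(θ**2 + 2*θ + 1) + 2*θ/(θ + 1)

Explanation: The exponent -1 on θ + 1 was incorrectly written as -2: the term 2*θ/(θ + 1) was incorrectly written as 2*θ/(θ + 1)**2
The later steps are derived from this incorrect expression, so the error originates in Step 3.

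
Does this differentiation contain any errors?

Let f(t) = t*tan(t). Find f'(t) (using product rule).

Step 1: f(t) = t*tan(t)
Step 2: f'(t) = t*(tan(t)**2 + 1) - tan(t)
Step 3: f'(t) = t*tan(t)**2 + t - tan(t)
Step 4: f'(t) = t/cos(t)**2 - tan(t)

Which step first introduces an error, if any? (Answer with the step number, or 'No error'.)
Step 2

Step 2 is incorrect due to a sign flip.
The step shows: t*(tan(t)**2 + 1) - tan(t)
The correct value should be: t*(tan(t)**2 + 1) + tan(t)

Explanation: The sign of one term was flipped: the term tan(t) was incorrectly written as -tan(t)
The later steps are derived from this incorrect expression, so the error originates in Step 2.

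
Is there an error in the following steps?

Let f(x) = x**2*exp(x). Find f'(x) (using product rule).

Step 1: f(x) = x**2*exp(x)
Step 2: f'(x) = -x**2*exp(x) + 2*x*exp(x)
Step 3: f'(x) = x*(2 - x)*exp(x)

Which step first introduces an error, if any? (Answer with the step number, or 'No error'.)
Step 2

Step 2 is incorrect due to a sign flip.
The step shows: -x**2*exp(x) + 2*x*exp(x)
The correct value should be: x**2*exp(x) + 2*x*exp(x)

Explanation: The sign of one term was flipped: the term x**2*exp(x) was incorrectly written as -x**2*exp(x)
The later steps are derived from this incorrect expression, so the error originates in Step 2.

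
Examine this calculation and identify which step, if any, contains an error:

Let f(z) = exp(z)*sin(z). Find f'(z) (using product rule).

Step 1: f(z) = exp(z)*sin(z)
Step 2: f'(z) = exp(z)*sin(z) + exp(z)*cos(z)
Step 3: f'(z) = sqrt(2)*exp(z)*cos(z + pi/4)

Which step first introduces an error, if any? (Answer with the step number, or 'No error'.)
Step 3

Step 3 is incorrect due to a wrong trig function.
The step shows: sqrt(2)*exp(z)*cos(z + pi/4)
The correct value should be: sqrt(2)*exp(z)*sin(z + pi/4)

Explanation: sin(z + pi/4) was incorrectly written as cos(z + pi/4): the term sqrt(2)*exp(z)*sin(z + pi/4) was incorrectly written as sqrt(2)*exp(z)*cos(z + pi/4)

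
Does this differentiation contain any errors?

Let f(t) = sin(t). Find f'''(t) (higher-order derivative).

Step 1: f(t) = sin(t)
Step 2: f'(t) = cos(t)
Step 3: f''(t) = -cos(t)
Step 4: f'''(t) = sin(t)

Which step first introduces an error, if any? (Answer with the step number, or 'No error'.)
Step 3

Step 3 is incorrect due to a wrong trig function.
The step shows: -cos(t)
The correct value should be: -sin(t)

Explanation: sin(t) was incorrectly written as cos(t): the term -sin(t) was incorrectly written as -cos(t)
The later steps are derived from this incorrect expression, so the error originates in Step 3.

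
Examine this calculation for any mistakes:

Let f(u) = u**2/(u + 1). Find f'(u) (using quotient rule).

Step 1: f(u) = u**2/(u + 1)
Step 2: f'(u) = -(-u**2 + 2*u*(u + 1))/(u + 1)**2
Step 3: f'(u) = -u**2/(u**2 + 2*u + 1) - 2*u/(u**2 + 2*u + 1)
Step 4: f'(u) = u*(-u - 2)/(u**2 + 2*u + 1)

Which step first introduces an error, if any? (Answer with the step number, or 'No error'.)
Step 2

Step 2 is incorrect due to a sign flip.
The step shows: -(-u**2 + 2*u*(u + 1))/(u + 1)**2
The correct value should be: (-u**2 + 2*u*(u + 1))/(u + 1)**2

Explanation: The sign of the whole expression was flipped: the term (-u**2 + 2*u*(u + 1))/(u + 1)**2 was incorrectly written as -(-u**2 + 2*u*(u + 1))/(u + 1)**2
The later steps are derived from this incorrect expression, so the error originates in Step 2.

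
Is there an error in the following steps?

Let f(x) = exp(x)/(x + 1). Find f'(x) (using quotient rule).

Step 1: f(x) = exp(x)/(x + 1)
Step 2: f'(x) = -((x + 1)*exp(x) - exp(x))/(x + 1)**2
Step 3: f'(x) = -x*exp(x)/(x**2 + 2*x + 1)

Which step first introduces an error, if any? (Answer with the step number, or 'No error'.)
Step 2

Step 2 is incorrect due to a sign flip.
The step shows: -((x + 1)*exp(x) - exp(x))/(x + 1)**2
The correct value should be: ((x + 1)*exp(x) - exp(x))/(x + 1)**2

Explanation: The sign of the whole expression was flipped: the term ((x + 1)*exp(x) - exp(x))/(x + 1)**2 was incorrectly written as -((x + 1)*exp(x) - exp(x))/(x + 1)**2
The later steps are derived from this incorrect expression, so the error originates in Step 2.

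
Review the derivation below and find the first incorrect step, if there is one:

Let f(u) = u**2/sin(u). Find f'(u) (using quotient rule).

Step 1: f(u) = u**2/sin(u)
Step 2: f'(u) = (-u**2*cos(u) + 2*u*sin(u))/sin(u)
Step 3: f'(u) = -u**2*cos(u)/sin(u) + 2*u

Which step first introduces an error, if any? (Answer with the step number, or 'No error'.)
Step 2

Step 2 is incorrect due to a wrong exponent.
The step shows: (-u**2*cos(u) + 2*u*sin(u))/sin(u)
The correct value should be: (-u**2*cos(u) + 2*u*sin(u))/sin(u)**2

Explanation: The exponent -2 on sin(u) was incorrectly written as -1: the term (-u**2*cos(u) + 2*u*sin(u))/sin(u)**2 was incorrectly written as (-u**2*cos(u) + 2*u*sin(u))/sin(u)
The later steps are derived from this incorrect expression, so the error originates in Step 2.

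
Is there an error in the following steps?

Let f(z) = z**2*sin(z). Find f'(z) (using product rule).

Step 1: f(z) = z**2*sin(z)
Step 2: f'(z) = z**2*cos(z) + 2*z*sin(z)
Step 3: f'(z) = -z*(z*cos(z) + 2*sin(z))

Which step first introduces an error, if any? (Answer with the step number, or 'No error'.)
Step 3

Step 3 is incorrect due to a sign flip.
The step shows: -z*(z*cos(z) + 2*sin(z))
The correct value should be: z*(z*cos(z) + 2*sin(z))

Explanation: The sign of the whole expression was flipped: the term z*(z*cos(z) + 2*sin(z)) was incorrectly written as -z*(z*cos(z) + 2*sin(z))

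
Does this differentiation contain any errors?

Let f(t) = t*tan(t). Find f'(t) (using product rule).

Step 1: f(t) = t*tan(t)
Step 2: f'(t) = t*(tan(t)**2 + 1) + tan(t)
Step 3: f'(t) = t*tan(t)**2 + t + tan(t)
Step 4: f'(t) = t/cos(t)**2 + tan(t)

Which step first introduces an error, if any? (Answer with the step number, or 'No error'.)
No error

All steps in this derivation are correct.
The final answer f'(t) = t/cos(t)**2 + tan(t) is valid.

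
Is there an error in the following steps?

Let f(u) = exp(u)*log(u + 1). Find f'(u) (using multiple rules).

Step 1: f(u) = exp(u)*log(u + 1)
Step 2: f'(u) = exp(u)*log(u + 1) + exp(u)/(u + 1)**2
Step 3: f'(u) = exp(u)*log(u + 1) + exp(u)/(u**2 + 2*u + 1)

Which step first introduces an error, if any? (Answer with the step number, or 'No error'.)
Step 2

Step 2 is incorrect due to a wrong exponent.
The step shows: exp(u)*log(u + 1) + exp(u)/(u + 1)**2
The correct value should be: exp(u)*log(u + 1) + exp(u)/(u + 1)

Explanation: The exponent -1 on u + 1 was incorrectly written as -2: the term exp(u)/(u + 1) was incorrectly written as exp(u)/(u + 1)**2
The later steps are derived from this incorrect expression, so the error originates in Step 2.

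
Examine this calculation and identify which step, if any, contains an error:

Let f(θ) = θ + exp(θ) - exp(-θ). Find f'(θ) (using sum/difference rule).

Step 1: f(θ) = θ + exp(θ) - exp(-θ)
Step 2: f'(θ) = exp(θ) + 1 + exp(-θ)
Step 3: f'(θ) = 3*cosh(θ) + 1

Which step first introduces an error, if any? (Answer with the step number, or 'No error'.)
Step 3

Step 3 is incorrect due to a wrong coefficient.
The step shows: 3*cosh(θ) + 1
The correct value should be: 2*cosh(θ) + 1

Explanation: The coefficient 2 was incorrectly written as 3: the term 2*cosh(θ) was incorrectly written as 3*cosh(θ)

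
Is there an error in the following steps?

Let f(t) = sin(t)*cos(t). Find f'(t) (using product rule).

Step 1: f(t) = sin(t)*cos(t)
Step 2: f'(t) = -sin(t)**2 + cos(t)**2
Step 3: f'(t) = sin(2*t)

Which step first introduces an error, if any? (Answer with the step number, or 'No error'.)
Step 3

Step 3 is incorrect due to a wrong trig function.
The step shows: sin(2*t)
The correct value should be: cos(2*t)

Explanation: cos(2*t) was incorrectly written as sin(2*t): the term cos(2*t) was incorrectly written as sin(2*t)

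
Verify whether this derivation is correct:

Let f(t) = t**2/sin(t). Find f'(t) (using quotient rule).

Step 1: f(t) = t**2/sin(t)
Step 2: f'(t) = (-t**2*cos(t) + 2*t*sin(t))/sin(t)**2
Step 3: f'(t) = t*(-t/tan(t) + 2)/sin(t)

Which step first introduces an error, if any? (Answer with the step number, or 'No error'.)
No error

All steps in this derivation are correct.
The final answer f'(t) = t*(-t/tan(t) + 2)/sin(t) is valid.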